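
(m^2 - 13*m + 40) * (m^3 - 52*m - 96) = m^5 - 13*m^4 - 12*m^3 + 580*m^2 - 832*m - 3840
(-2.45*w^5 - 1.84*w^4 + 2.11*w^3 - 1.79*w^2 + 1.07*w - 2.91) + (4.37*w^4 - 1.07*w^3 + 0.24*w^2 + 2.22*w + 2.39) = -2.45*w^5 + 2.53*w^4 + 1.04*w^3 - 1.55*w^2 + 3.29*w - 0.52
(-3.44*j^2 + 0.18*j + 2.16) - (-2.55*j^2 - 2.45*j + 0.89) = -0.89*j^2 + 2.63*j + 1.27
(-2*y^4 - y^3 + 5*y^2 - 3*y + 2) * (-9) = 18*y^4 + 9*y^3 - 45*y^2 + 27*y - 18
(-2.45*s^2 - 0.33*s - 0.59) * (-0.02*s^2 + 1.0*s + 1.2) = 0.049*s^4 - 2.4434*s^3 - 3.2582*s^2 - 0.986*s - 0.708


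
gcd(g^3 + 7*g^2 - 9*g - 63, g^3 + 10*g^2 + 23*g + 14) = g + 7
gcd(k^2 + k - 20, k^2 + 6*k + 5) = k + 5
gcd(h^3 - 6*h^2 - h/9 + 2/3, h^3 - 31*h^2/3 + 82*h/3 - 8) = h^2 - 19*h/3 + 2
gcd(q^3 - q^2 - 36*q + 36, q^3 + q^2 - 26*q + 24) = q^2 + 5*q - 6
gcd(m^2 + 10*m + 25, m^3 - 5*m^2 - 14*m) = 1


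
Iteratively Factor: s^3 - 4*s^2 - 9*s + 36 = (s - 4)*(s^2 - 9) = (s - 4)*(s - 3)*(s + 3)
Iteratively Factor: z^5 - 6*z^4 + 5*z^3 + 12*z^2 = (z + 1)*(z^4 - 7*z^3 + 12*z^2) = (z - 3)*(z + 1)*(z^3 - 4*z^2) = (z - 4)*(z - 3)*(z + 1)*(z^2) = z*(z - 4)*(z - 3)*(z + 1)*(z)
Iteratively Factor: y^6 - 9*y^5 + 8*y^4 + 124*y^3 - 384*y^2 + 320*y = (y + 4)*(y^5 - 13*y^4 + 60*y^3 - 116*y^2 + 80*y) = (y - 2)*(y + 4)*(y^4 - 11*y^3 + 38*y^2 - 40*y) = (y - 2)^2*(y + 4)*(y^3 - 9*y^2 + 20*y) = y*(y - 2)^2*(y + 4)*(y^2 - 9*y + 20) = y*(y - 4)*(y - 2)^2*(y + 4)*(y - 5)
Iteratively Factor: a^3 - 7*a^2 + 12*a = (a - 3)*(a^2 - 4*a) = (a - 4)*(a - 3)*(a)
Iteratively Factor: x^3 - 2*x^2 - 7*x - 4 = (x - 4)*(x^2 + 2*x + 1) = (x - 4)*(x + 1)*(x + 1)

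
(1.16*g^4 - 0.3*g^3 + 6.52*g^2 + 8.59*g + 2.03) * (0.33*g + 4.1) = 0.3828*g^5 + 4.657*g^4 + 0.9216*g^3 + 29.5667*g^2 + 35.8889*g + 8.323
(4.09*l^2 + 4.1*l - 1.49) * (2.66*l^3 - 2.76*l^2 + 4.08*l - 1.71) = 10.8794*l^5 - 0.382400000000001*l^4 + 1.4078*l^3 + 13.8465*l^2 - 13.0902*l + 2.5479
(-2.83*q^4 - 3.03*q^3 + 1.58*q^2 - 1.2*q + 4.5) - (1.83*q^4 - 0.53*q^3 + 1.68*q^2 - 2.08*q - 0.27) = -4.66*q^4 - 2.5*q^3 - 0.0999999999999999*q^2 + 0.88*q + 4.77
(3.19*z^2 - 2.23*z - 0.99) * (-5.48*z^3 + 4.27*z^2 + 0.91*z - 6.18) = -17.4812*z^5 + 25.8417*z^4 - 1.194*z^3 - 25.9708*z^2 + 12.8805*z + 6.1182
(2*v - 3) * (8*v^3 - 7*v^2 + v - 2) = 16*v^4 - 38*v^3 + 23*v^2 - 7*v + 6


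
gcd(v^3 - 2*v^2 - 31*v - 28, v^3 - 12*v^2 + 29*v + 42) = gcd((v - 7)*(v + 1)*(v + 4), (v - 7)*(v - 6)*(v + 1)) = v^2 - 6*v - 7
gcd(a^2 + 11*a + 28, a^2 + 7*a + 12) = a + 4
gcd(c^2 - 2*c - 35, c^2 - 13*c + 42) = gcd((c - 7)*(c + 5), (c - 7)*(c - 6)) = c - 7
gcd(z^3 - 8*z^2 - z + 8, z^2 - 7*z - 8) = z^2 - 7*z - 8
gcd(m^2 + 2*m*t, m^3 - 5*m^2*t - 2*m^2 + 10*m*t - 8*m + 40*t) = 1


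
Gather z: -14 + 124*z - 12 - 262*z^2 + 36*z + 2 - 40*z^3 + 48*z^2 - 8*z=-40*z^3 - 214*z^2 + 152*z - 24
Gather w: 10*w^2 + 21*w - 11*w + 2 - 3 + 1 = 10*w^2 + 10*w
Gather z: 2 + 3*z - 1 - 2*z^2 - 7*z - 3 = -2*z^2 - 4*z - 2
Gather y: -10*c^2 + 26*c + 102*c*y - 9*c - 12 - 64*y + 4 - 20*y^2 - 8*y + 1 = -10*c^2 + 17*c - 20*y^2 + y*(102*c - 72) - 7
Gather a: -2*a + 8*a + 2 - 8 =6*a - 6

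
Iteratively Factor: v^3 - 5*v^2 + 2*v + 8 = (v - 4)*(v^2 - v - 2) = (v - 4)*(v + 1)*(v - 2)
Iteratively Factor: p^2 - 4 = (p - 2)*(p + 2)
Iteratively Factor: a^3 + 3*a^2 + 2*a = (a + 1)*(a^2 + 2*a) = (a + 1)*(a + 2)*(a)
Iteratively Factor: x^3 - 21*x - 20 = (x + 4)*(x^2 - 4*x - 5) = (x + 1)*(x + 4)*(x - 5)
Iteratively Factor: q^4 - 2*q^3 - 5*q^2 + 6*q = (q + 2)*(q^3 - 4*q^2 + 3*q) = (q - 1)*(q + 2)*(q^2 - 3*q) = (q - 3)*(q - 1)*(q + 2)*(q)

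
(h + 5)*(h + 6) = h^2 + 11*h + 30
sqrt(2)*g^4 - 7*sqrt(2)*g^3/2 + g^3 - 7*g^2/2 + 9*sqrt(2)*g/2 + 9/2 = (g - 3)*(g - 3/2)*(g + sqrt(2)/2)*(sqrt(2)*g + sqrt(2))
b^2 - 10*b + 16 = (b - 8)*(b - 2)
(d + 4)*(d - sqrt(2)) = d^2 - sqrt(2)*d + 4*d - 4*sqrt(2)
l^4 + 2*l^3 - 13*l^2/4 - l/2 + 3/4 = (l - 1)*(l - 1/2)*(l + 1/2)*(l + 3)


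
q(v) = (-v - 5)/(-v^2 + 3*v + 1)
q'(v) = (-v - 5)*(2*v - 3)/(-v^2 + 3*v + 1)^2 - 1/(-v^2 + 3*v + 1) = (v^2 - 3*v - (v + 5)*(2*v - 3) - 1)/(-v^2 + 3*v + 1)^2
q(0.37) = -2.72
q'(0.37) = 2.61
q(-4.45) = 0.02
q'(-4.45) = 0.04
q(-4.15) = 0.03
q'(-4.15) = 0.05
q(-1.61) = 0.53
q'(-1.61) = 0.67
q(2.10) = -2.46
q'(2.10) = -1.37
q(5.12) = 1.03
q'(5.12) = -0.65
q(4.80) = 1.28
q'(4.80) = -0.98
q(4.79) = 1.29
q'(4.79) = -0.99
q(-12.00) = -0.04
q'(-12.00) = 0.00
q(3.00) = -8.00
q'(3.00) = -25.00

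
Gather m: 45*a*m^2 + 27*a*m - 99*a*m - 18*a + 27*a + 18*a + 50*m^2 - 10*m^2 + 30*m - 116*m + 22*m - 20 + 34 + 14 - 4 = 27*a + m^2*(45*a + 40) + m*(-72*a - 64) + 24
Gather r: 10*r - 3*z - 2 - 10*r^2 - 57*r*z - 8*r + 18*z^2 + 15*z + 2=-10*r^2 + r*(2 - 57*z) + 18*z^2 + 12*z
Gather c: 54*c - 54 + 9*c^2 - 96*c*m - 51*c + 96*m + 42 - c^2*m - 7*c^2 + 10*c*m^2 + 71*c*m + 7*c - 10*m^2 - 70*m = c^2*(2 - m) + c*(10*m^2 - 25*m + 10) - 10*m^2 + 26*m - 12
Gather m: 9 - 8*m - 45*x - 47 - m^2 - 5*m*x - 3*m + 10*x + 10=-m^2 + m*(-5*x - 11) - 35*x - 28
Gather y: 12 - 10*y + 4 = 16 - 10*y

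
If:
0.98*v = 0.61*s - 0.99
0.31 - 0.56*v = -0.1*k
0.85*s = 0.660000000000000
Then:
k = -6.05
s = 0.78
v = -0.53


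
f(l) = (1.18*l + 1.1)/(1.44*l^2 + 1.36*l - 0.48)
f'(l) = (-2.88*l - 1.36)*(1.18*l + 1.1)/(1.44*l^2 + 1.36*l - 0.48)^2 + 1.18/(1.44*l^2 + 1.36*l - 0.48) = (1.6992*l^2 + 1.6048*l - (1.18*l + 1.1)*(2.88*l + 1.36) - 0.5664)/(1.44*l^2 + 1.36*l - 0.48)^2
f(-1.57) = -0.81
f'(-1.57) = -1.46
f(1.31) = 0.70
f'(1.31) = -0.64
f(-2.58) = -0.35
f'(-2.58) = -0.17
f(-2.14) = -0.44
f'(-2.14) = -0.30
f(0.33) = 11.86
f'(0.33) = -208.68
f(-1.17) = 2.81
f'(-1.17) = -68.21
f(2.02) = 0.43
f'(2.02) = -0.23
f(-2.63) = -0.34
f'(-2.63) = -0.16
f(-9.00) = -0.09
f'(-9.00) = -0.01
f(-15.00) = -0.05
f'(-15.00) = -0.00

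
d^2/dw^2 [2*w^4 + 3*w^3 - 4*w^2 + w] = 24*w^2 + 18*w - 8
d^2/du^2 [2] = 0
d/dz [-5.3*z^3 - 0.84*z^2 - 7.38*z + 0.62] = -15.9*z^2 - 1.68*z - 7.38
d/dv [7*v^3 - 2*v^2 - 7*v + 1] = 21*v^2 - 4*v - 7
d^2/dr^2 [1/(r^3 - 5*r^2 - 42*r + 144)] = 2*((5 - 3*r)*(r^3 - 5*r^2 - 42*r + 144) + (-3*r^2 + 10*r + 42)^2)/(r^3 - 5*r^2 - 42*r + 144)^3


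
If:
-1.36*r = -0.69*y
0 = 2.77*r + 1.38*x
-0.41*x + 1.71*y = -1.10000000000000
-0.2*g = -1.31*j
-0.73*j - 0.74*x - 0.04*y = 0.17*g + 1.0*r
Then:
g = -0.38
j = -0.06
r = -0.26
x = 0.53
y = -0.52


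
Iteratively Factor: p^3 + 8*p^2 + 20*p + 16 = (p + 4)*(p^2 + 4*p + 4) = (p + 2)*(p + 4)*(p + 2)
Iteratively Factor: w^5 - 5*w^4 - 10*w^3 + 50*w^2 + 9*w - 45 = (w - 1)*(w^4 - 4*w^3 - 14*w^2 + 36*w + 45) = (w - 3)*(w - 1)*(w^3 - w^2 - 17*w - 15) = (w - 5)*(w - 3)*(w - 1)*(w^2 + 4*w + 3) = (w - 5)*(w - 3)*(w - 1)*(w + 1)*(w + 3)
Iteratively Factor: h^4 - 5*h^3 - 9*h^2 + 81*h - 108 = (h - 3)*(h^3 - 2*h^2 - 15*h + 36) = (h - 3)*(h + 4)*(h^2 - 6*h + 9) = (h - 3)^2*(h + 4)*(h - 3)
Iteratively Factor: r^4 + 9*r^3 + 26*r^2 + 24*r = (r)*(r^3 + 9*r^2 + 26*r + 24) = r*(r + 2)*(r^2 + 7*r + 12) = r*(r + 2)*(r + 3)*(r + 4)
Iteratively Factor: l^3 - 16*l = (l - 4)*(l^2 + 4*l) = l*(l - 4)*(l + 4)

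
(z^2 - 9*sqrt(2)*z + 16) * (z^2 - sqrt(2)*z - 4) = z^4 - 10*sqrt(2)*z^3 + 30*z^2 + 20*sqrt(2)*z - 64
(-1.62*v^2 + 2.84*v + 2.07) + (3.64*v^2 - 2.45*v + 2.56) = 2.02*v^2 + 0.39*v + 4.63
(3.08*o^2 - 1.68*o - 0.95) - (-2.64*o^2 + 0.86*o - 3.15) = 5.72*o^2 - 2.54*o + 2.2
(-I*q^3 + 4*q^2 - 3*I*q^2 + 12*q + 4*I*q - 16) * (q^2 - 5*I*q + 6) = -I*q^5 - q^4 - 3*I*q^4 - 3*q^3 - 22*I*q^3 + 28*q^2 - 78*I*q^2 + 72*q + 104*I*q - 96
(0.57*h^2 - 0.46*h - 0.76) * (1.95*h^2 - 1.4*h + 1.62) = 1.1115*h^4 - 1.695*h^3 + 0.0854*h^2 + 0.3188*h - 1.2312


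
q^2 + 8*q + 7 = (q + 1)*(q + 7)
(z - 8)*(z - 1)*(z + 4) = z^3 - 5*z^2 - 28*z + 32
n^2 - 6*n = n*(n - 6)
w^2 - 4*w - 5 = (w - 5)*(w + 1)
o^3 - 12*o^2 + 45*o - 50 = (o - 5)^2*(o - 2)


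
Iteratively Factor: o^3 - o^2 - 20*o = (o + 4)*(o^2 - 5*o) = o*(o + 4)*(o - 5)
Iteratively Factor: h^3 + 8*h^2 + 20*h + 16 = (h + 2)*(h^2 + 6*h + 8) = (h + 2)^2*(h + 4)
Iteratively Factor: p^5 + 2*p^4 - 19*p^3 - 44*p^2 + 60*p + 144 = (p + 2)*(p^4 - 19*p^2 - 6*p + 72) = (p + 2)*(p + 3)*(p^3 - 3*p^2 - 10*p + 24) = (p - 4)*(p + 2)*(p + 3)*(p^2 + p - 6) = (p - 4)*(p + 2)*(p + 3)^2*(p - 2)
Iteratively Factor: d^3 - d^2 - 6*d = (d + 2)*(d^2 - 3*d) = (d - 3)*(d + 2)*(d)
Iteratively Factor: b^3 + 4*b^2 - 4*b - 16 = (b + 4)*(b^2 - 4) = (b - 2)*(b + 4)*(b + 2)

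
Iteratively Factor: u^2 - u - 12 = (u + 3)*(u - 4)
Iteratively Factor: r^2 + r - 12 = (r + 4)*(r - 3)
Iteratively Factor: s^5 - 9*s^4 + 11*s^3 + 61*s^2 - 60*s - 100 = (s + 1)*(s^4 - 10*s^3 + 21*s^2 + 40*s - 100) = (s - 5)*(s + 1)*(s^3 - 5*s^2 - 4*s + 20) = (s - 5)*(s - 2)*(s + 1)*(s^2 - 3*s - 10) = (s - 5)*(s - 2)*(s + 1)*(s + 2)*(s - 5)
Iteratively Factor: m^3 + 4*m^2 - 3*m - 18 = (m - 2)*(m^2 + 6*m + 9) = (m - 2)*(m + 3)*(m + 3)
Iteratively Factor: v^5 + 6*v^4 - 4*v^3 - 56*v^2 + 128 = (v + 4)*(v^4 + 2*v^3 - 12*v^2 - 8*v + 32) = (v + 4)^2*(v^3 - 2*v^2 - 4*v + 8) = (v + 2)*(v + 4)^2*(v^2 - 4*v + 4) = (v - 2)*(v + 2)*(v + 4)^2*(v - 2)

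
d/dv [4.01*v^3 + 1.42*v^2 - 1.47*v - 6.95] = 12.03*v^2 + 2.84*v - 1.47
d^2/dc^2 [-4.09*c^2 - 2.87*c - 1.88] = -8.18000000000000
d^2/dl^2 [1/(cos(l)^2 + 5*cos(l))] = (-(1 - cos(2*l))^2 + 75*cos(l)/4 - 27*cos(2*l)/2 - 15*cos(3*l)/4 + 81/2)/((cos(l) + 5)^3*cos(l)^3)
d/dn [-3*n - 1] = -3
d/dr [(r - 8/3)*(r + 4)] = 2*r + 4/3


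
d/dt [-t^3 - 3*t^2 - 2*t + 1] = -3*t^2 - 6*t - 2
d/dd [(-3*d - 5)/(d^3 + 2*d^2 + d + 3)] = (-3*d^3 - 6*d^2 - 3*d + (3*d + 5)*(3*d^2 + 4*d + 1) - 9)/(d^3 + 2*d^2 + d + 3)^2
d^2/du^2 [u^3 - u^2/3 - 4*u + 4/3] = 6*u - 2/3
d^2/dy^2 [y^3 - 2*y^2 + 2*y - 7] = 6*y - 4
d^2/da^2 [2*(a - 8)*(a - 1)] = 4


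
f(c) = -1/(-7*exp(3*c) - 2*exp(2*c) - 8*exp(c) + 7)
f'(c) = -(21*exp(3*c) + 4*exp(2*c) + 8*exp(c))/(-7*exp(3*c) - 2*exp(2*c) - 8*exp(c) + 7)^2 = (-21*exp(2*c) - 4*exp(c) - 8)*exp(c)/(7*exp(3*c) + 2*exp(2*c) + 8*exp(c) - 7)^2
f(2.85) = 0.00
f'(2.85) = -0.00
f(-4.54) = -0.14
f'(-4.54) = -0.00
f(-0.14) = 0.16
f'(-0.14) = -0.65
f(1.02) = 0.01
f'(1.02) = -0.02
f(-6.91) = -0.14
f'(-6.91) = -0.00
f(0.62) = 0.02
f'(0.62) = -0.05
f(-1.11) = -0.26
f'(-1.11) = -0.25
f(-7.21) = -0.14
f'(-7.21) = -0.00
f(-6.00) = -0.14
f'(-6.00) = 0.00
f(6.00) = 0.00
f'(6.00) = 0.00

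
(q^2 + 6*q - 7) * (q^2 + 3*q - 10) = q^4 + 9*q^3 + q^2 - 81*q + 70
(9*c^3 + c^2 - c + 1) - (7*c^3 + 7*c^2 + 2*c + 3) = 2*c^3 - 6*c^2 - 3*c - 2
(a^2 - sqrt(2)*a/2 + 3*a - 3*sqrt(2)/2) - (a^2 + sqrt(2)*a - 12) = -3*sqrt(2)*a/2 + 3*a - 3*sqrt(2)/2 + 12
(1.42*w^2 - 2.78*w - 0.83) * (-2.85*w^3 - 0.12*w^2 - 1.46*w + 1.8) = -4.047*w^5 + 7.7526*w^4 + 0.6259*w^3 + 6.7144*w^2 - 3.7922*w - 1.494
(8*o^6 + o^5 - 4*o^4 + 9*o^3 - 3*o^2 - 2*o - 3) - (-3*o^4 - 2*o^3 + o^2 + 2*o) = 8*o^6 + o^5 - o^4 + 11*o^3 - 4*o^2 - 4*o - 3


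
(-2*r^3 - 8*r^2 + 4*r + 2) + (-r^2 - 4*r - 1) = -2*r^3 - 9*r^2 + 1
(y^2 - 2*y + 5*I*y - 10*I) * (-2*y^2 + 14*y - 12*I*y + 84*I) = -2*y^4 + 18*y^3 - 22*I*y^3 + 32*y^2 + 198*I*y^2 - 540*y - 308*I*y + 840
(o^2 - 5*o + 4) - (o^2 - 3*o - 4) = 8 - 2*o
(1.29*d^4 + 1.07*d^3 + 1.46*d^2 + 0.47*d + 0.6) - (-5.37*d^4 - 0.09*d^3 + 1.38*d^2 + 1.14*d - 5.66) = 6.66*d^4 + 1.16*d^3 + 0.0800000000000001*d^2 - 0.67*d + 6.26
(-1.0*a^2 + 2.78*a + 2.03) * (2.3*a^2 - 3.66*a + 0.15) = -2.3*a^4 + 10.054*a^3 - 5.6558*a^2 - 7.0128*a + 0.3045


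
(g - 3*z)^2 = g^2 - 6*g*z + 9*z^2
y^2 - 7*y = y*(y - 7)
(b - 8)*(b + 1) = b^2 - 7*b - 8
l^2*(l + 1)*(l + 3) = l^4 + 4*l^3 + 3*l^2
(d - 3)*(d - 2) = d^2 - 5*d + 6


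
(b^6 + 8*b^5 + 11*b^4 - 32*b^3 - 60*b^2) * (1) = b^6 + 8*b^5 + 11*b^4 - 32*b^3 - 60*b^2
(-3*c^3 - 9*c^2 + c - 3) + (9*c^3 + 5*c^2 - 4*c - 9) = 6*c^3 - 4*c^2 - 3*c - 12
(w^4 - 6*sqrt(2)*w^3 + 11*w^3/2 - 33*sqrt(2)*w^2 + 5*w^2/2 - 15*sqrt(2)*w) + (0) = w^4 - 6*sqrt(2)*w^3 + 11*w^3/2 - 33*sqrt(2)*w^2 + 5*w^2/2 - 15*sqrt(2)*w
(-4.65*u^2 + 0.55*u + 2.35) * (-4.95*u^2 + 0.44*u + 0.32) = 23.0175*u^4 - 4.7685*u^3 - 12.8785*u^2 + 1.21*u + 0.752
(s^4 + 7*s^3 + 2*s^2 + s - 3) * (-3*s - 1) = -3*s^5 - 22*s^4 - 13*s^3 - 5*s^2 + 8*s + 3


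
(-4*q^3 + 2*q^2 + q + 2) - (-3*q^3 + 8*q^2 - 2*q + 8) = -q^3 - 6*q^2 + 3*q - 6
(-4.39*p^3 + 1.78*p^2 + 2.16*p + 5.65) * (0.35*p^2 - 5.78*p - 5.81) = -1.5365*p^5 + 25.9972*p^4 + 15.9735*p^3 - 20.8491*p^2 - 45.2066*p - 32.8265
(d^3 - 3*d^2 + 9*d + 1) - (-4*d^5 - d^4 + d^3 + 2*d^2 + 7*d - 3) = 4*d^5 + d^4 - 5*d^2 + 2*d + 4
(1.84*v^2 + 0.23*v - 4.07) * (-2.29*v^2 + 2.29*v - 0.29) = -4.2136*v^4 + 3.6869*v^3 + 9.3134*v^2 - 9.387*v + 1.1803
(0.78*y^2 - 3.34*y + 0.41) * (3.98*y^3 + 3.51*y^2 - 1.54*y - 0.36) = 3.1044*y^5 - 10.5554*y^4 - 11.2928*y^3 + 6.3019*y^2 + 0.571*y - 0.1476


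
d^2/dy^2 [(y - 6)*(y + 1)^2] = 6*y - 8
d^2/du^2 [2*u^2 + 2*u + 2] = 4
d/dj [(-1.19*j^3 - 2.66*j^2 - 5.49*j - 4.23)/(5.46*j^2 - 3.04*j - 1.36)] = (-6.4974*j^4 + 7.2352*j^3 + 42.917*j^2 + 53.4268*j - 5.3928)/(29.8116*j^4 - 33.1968*j^3 - 5.6096*j^2 + 8.2688*j + 1.8496)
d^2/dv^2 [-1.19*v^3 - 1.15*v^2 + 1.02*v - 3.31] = -7.14*v - 2.3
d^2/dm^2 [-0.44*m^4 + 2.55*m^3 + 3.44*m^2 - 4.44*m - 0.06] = -5.28*m^2 + 15.3*m + 6.88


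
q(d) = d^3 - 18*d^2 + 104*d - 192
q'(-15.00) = 1319.00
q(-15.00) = -9177.00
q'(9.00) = 23.00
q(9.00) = 15.00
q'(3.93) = 8.85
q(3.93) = -0.59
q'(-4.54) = 329.27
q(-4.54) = -1128.75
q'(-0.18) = 110.58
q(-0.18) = -211.31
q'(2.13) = 40.93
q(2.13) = -42.48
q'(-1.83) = 179.93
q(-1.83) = -448.73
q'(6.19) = -3.89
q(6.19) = -0.75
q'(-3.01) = 239.54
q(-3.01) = -695.39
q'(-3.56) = 270.18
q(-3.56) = -835.48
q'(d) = 3*d^2 - 36*d + 104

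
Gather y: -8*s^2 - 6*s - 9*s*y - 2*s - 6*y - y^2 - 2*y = -8*s^2 - 8*s - y^2 + y*(-9*s - 8)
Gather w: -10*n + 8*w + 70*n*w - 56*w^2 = -10*n - 56*w^2 + w*(70*n + 8)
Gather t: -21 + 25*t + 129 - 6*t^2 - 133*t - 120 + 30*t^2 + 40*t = 24*t^2 - 68*t - 12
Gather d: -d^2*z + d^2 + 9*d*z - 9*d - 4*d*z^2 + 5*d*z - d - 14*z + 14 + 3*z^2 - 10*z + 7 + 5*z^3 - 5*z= d^2*(1 - z) + d*(-4*z^2 + 14*z - 10) + 5*z^3 + 3*z^2 - 29*z + 21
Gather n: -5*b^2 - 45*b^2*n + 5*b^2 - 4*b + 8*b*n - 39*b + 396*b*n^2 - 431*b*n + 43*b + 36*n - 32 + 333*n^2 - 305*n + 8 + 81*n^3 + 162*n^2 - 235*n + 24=81*n^3 + n^2*(396*b + 495) + n*(-45*b^2 - 423*b - 504)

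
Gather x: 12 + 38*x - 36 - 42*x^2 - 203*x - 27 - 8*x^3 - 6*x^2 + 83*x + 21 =-8*x^3 - 48*x^2 - 82*x - 30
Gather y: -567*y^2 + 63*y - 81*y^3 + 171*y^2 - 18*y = -81*y^3 - 396*y^2 + 45*y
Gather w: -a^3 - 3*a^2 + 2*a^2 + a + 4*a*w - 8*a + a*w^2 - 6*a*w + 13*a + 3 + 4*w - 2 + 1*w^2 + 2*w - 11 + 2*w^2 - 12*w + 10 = -a^3 - a^2 + 6*a + w^2*(a + 3) + w*(-2*a - 6)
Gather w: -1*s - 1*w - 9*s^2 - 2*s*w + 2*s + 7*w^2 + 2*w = -9*s^2 + s + 7*w^2 + w*(1 - 2*s)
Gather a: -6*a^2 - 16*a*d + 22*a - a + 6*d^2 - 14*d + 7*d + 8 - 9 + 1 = -6*a^2 + a*(21 - 16*d) + 6*d^2 - 7*d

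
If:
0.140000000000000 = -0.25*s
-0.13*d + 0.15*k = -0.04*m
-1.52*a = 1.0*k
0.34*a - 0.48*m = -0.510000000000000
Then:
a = 1.41176470588235*m - 1.5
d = 2.63076923076923 - 2.1683257918552*m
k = 2.28 - 2.14588235294118*m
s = -0.56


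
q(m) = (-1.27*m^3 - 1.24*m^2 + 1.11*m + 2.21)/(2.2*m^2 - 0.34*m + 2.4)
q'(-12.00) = -0.58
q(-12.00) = 6.20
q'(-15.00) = -0.58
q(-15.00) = 7.95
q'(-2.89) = -0.55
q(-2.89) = 0.89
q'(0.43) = -0.77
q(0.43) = 0.89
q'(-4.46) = -0.59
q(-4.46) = 1.79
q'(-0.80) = 0.43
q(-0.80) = 0.29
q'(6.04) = -0.62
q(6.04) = -3.92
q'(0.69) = -1.27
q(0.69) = 0.61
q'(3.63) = -0.71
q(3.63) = -2.35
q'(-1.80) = -0.38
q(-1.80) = 0.36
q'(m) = (0.34 - 4.4*m)*(-1.27*m^3 - 1.24*m^2 + 1.11*m + 2.21)/(2.2*m^2 - 0.34*m + 2.4)^2 + (-3.81*m^2 - 2.48*m + 1.11)/(2.2*m^2 - 0.34*m + 2.4) = (-2.794*m^4 + 0.8636*m^3 - 11.1644*m^2 - 15.676*m + 3.4154)/(4.84*m^4 - 1.496*m^3 + 10.6756*m^2 - 1.632*m + 5.76)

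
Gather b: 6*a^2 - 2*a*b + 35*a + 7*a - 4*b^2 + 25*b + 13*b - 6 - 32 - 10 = 6*a^2 + 42*a - 4*b^2 + b*(38 - 2*a) - 48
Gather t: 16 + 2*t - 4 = 2*t + 12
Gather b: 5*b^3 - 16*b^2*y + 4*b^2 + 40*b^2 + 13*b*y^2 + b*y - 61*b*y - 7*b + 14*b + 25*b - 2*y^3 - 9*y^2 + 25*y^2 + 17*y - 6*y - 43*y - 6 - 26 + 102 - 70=5*b^3 + b^2*(44 - 16*y) + b*(13*y^2 - 60*y + 32) - 2*y^3 + 16*y^2 - 32*y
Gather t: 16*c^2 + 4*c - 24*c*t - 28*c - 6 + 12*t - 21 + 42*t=16*c^2 - 24*c + t*(54 - 24*c) - 27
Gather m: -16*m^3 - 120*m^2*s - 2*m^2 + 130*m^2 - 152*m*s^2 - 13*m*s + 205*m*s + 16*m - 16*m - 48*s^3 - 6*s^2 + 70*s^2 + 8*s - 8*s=-16*m^3 + m^2*(128 - 120*s) + m*(-152*s^2 + 192*s) - 48*s^3 + 64*s^2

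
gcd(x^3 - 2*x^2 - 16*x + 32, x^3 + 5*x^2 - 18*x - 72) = x - 4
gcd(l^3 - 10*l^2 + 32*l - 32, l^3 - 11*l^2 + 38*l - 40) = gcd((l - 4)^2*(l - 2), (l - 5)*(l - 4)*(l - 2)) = l^2 - 6*l + 8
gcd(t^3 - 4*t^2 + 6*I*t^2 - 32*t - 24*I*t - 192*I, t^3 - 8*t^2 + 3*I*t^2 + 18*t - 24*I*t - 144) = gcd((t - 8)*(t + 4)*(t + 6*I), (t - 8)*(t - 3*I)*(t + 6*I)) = t^2 + t*(-8 + 6*I) - 48*I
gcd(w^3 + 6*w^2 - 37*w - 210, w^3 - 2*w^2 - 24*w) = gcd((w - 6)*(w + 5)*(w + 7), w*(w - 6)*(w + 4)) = w - 6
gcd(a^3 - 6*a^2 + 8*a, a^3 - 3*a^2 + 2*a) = a^2 - 2*a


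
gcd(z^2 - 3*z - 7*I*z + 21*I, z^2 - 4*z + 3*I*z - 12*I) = 1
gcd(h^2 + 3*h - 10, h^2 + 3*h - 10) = h^2 + 3*h - 10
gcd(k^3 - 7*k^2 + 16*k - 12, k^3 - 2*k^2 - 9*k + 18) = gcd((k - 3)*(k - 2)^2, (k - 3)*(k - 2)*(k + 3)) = k^2 - 5*k + 6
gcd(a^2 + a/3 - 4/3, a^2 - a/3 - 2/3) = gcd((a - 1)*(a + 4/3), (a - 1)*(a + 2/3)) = a - 1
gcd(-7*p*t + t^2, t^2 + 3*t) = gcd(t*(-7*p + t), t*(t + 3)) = t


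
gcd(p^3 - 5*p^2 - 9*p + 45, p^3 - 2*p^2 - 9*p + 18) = p^2 - 9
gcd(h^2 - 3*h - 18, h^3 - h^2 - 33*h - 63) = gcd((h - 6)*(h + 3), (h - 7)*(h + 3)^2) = h + 3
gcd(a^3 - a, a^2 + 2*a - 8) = 1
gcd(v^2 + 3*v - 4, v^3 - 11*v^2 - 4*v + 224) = v + 4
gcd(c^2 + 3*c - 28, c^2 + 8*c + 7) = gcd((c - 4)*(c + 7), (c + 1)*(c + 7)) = c + 7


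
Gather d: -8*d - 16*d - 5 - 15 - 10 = -24*d - 30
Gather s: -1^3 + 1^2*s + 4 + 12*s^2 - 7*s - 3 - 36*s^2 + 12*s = -24*s^2 + 6*s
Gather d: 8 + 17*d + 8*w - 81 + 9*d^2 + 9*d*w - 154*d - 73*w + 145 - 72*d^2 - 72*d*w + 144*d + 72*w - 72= -63*d^2 + d*(7 - 63*w) + 7*w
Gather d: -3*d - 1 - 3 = -3*d - 4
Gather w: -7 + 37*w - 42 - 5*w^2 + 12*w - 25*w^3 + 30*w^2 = -25*w^3 + 25*w^2 + 49*w - 49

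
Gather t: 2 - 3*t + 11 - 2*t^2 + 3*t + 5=18 - 2*t^2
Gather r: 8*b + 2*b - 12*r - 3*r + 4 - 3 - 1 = 10*b - 15*r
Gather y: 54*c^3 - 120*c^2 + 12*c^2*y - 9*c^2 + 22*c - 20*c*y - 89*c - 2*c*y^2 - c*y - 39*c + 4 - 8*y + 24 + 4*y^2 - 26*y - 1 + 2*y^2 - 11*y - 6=54*c^3 - 129*c^2 - 106*c + y^2*(6 - 2*c) + y*(12*c^2 - 21*c - 45) + 21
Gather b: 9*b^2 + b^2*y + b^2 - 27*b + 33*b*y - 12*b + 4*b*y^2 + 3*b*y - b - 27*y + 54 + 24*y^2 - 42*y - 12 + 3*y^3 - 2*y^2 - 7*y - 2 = b^2*(y + 10) + b*(4*y^2 + 36*y - 40) + 3*y^3 + 22*y^2 - 76*y + 40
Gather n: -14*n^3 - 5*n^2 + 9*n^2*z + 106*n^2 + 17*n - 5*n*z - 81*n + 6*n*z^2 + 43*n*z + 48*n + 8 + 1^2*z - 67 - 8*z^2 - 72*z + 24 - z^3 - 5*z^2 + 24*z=-14*n^3 + n^2*(9*z + 101) + n*(6*z^2 + 38*z - 16) - z^3 - 13*z^2 - 47*z - 35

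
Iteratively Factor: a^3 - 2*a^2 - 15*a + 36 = (a - 3)*(a^2 + a - 12) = (a - 3)*(a + 4)*(a - 3)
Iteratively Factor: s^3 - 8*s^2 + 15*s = (s - 5)*(s^2 - 3*s) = (s - 5)*(s - 3)*(s)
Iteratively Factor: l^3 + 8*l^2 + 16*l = (l)*(l^2 + 8*l + 16) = l*(l + 4)*(l + 4)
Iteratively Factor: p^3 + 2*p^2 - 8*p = (p + 4)*(p^2 - 2*p) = (p - 2)*(p + 4)*(p)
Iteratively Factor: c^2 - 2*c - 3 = (c + 1)*(c - 3)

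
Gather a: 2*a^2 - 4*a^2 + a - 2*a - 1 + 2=-2*a^2 - a + 1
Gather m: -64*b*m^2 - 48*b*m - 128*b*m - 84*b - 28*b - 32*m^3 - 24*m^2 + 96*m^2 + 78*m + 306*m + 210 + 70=-112*b - 32*m^3 + m^2*(72 - 64*b) + m*(384 - 176*b) + 280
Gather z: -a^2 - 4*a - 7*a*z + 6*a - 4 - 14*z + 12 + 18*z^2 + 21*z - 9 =-a^2 + 2*a + 18*z^2 + z*(7 - 7*a) - 1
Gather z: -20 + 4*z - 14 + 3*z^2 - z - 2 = 3*z^2 + 3*z - 36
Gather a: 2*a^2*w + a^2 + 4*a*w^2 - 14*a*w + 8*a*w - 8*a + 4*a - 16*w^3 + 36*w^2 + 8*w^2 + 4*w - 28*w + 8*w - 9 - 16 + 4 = a^2*(2*w + 1) + a*(4*w^2 - 6*w - 4) - 16*w^3 + 44*w^2 - 16*w - 21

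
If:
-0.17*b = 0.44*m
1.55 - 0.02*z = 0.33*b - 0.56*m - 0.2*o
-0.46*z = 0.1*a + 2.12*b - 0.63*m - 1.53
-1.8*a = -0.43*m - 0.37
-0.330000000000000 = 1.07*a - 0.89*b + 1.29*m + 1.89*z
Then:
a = 0.15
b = 0.61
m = -0.23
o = -6.08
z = 0.19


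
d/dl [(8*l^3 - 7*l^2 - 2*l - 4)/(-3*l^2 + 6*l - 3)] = 2*(-4*l^3 + 12*l^2 - 8*l - 5)/(3*(l^3 - 3*l^2 + 3*l - 1))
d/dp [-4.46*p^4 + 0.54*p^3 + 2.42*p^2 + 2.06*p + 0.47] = -17.84*p^3 + 1.62*p^2 + 4.84*p + 2.06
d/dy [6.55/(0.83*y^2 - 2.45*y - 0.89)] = (16.0475 - 10.873*y)/(-0.83*y^2 + 2.45*y + 0.89)^2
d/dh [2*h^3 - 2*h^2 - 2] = 2*h*(3*h - 2)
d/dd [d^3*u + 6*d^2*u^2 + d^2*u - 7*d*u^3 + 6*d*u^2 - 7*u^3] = u*(3*d^2 + 12*d*u + 2*d - 7*u^2 + 6*u)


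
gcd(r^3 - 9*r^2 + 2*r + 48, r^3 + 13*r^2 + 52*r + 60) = r + 2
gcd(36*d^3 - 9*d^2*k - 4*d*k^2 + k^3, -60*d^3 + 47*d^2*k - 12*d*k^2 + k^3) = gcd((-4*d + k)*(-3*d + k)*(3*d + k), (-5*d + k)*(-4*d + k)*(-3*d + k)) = 12*d^2 - 7*d*k + k^2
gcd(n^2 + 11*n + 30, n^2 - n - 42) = n + 6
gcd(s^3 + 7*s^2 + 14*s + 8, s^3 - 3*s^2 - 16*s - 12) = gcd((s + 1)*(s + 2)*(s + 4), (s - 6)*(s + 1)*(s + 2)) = s^2 + 3*s + 2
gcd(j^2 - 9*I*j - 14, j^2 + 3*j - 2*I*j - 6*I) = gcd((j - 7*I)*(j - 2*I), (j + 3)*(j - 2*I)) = j - 2*I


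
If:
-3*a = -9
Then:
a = 3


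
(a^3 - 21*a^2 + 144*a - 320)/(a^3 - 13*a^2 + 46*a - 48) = (a^2 - 13*a + 40)/(a^2 - 5*a + 6)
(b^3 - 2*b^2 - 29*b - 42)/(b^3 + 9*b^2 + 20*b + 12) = (b^2 - 4*b - 21)/(b^2 + 7*b + 6)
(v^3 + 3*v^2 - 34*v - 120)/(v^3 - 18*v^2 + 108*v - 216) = (v^2 + 9*v + 20)/(v^2 - 12*v + 36)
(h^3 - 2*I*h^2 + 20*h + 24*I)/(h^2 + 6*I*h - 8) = (h^2 - 4*I*h + 12)/(h + 4*I)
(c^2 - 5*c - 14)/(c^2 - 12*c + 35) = (c + 2)/(c - 5)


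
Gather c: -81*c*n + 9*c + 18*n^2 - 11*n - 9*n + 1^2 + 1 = c*(9 - 81*n) + 18*n^2 - 20*n + 2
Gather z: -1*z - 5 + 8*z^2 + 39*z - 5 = 8*z^2 + 38*z - 10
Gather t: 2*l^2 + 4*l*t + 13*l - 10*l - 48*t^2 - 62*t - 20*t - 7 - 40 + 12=2*l^2 + 3*l - 48*t^2 + t*(4*l - 82) - 35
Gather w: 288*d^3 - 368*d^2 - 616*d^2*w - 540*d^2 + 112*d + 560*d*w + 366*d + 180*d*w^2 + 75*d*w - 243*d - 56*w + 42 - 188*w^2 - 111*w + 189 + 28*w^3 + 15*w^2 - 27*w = 288*d^3 - 908*d^2 + 235*d + 28*w^3 + w^2*(180*d - 173) + w*(-616*d^2 + 635*d - 194) + 231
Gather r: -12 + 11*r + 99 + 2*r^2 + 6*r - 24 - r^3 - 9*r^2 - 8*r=-r^3 - 7*r^2 + 9*r + 63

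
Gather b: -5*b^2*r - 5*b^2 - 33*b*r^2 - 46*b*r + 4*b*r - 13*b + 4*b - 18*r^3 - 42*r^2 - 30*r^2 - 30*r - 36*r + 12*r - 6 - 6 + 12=b^2*(-5*r - 5) + b*(-33*r^2 - 42*r - 9) - 18*r^3 - 72*r^2 - 54*r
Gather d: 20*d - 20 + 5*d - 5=25*d - 25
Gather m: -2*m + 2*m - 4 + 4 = 0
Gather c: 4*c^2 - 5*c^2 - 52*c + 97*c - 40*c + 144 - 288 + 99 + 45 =-c^2 + 5*c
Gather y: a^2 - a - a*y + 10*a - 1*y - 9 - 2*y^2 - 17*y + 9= a^2 + 9*a - 2*y^2 + y*(-a - 18)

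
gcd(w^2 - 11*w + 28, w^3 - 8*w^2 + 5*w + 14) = w - 7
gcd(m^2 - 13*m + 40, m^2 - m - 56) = m - 8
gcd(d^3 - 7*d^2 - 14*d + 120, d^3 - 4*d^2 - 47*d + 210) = d^2 - 11*d + 30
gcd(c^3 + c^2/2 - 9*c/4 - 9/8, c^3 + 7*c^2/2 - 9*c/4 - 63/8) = c^2 - 9/4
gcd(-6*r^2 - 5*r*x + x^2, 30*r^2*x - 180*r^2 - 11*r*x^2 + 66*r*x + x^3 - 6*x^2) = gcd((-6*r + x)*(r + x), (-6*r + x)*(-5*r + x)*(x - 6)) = -6*r + x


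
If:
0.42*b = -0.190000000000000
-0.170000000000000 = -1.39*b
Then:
No Solution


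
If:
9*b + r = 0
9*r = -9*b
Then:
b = 0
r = 0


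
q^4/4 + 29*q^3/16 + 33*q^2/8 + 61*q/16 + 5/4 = (q/4 + 1/4)*(q + 1)*(q + 5/4)*(q + 4)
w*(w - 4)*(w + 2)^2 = w^4 - 12*w^2 - 16*w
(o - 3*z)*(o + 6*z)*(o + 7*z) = o^3 + 10*o^2*z + 3*o*z^2 - 126*z^3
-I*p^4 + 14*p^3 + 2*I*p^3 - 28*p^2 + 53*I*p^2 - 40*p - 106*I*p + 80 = (p - 2)*(p + 5*I)*(p + 8*I)*(-I*p + 1)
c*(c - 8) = c^2 - 8*c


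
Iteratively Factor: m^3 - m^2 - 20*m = (m + 4)*(m^2 - 5*m) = (m - 5)*(m + 4)*(m)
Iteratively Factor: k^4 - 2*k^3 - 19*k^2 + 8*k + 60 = (k + 2)*(k^3 - 4*k^2 - 11*k + 30) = (k + 2)*(k + 3)*(k^2 - 7*k + 10) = (k - 2)*(k + 2)*(k + 3)*(k - 5)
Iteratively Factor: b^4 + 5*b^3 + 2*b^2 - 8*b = (b)*(b^3 + 5*b^2 + 2*b - 8) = b*(b + 4)*(b^2 + b - 2) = b*(b + 2)*(b + 4)*(b - 1)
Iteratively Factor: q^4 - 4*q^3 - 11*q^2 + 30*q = (q + 3)*(q^3 - 7*q^2 + 10*q) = (q - 5)*(q + 3)*(q^2 - 2*q) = (q - 5)*(q - 2)*(q + 3)*(q)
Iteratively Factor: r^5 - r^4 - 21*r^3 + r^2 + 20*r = (r)*(r^4 - r^3 - 21*r^2 + r + 20) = r*(r - 1)*(r^3 - 21*r - 20) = r*(r - 1)*(r + 4)*(r^2 - 4*r - 5) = r*(r - 1)*(r + 1)*(r + 4)*(r - 5)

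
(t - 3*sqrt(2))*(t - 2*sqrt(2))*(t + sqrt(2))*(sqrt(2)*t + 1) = sqrt(2)*t^4 - 7*t^3 - 2*sqrt(2)*t^2 + 26*t + 12*sqrt(2)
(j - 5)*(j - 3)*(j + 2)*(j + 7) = j^4 + j^3 - 43*j^2 + 23*j + 210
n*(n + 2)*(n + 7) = n^3 + 9*n^2 + 14*n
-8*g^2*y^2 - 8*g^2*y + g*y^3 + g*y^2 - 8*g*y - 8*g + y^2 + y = (-8*g + y)*(y + 1)*(g*y + 1)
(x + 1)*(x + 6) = x^2 + 7*x + 6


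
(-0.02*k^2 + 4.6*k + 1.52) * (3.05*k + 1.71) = -0.061*k^3 + 13.9958*k^2 + 12.502*k + 2.5992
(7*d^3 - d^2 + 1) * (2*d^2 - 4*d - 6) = 14*d^5 - 30*d^4 - 38*d^3 + 8*d^2 - 4*d - 6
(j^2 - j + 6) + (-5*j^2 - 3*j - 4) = -4*j^2 - 4*j + 2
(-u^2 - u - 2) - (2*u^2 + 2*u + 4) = -3*u^2 - 3*u - 6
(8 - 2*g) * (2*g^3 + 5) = -4*g^4 + 16*g^3 - 10*g + 40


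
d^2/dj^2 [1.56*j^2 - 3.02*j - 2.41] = 3.12000000000000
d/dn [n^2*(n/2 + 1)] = n*(3*n + 4)/2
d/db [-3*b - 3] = -3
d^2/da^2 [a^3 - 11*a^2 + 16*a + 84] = 6*a - 22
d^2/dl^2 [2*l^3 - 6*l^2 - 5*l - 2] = 12*l - 12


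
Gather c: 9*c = 9*c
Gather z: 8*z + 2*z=10*z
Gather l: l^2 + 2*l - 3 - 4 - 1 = l^2 + 2*l - 8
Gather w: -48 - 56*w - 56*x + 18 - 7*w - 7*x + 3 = -63*w - 63*x - 27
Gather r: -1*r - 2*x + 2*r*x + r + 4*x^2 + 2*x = 2*r*x + 4*x^2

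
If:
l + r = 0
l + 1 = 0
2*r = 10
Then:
No Solution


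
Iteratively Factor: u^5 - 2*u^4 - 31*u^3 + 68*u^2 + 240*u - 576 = (u - 4)*(u^4 + 2*u^3 - 23*u^2 - 24*u + 144) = (u - 4)*(u - 3)*(u^3 + 5*u^2 - 8*u - 48) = (u - 4)*(u - 3)^2*(u^2 + 8*u + 16) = (u - 4)*(u - 3)^2*(u + 4)*(u + 4)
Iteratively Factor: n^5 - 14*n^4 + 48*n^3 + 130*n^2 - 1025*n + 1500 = (n - 5)*(n^4 - 9*n^3 + 3*n^2 + 145*n - 300) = (n - 5)^2*(n^3 - 4*n^2 - 17*n + 60) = (n - 5)^3*(n^2 + n - 12) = (n - 5)^3*(n - 3)*(n + 4)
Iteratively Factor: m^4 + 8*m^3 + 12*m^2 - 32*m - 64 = (m - 2)*(m^3 + 10*m^2 + 32*m + 32) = (m - 2)*(m + 4)*(m^2 + 6*m + 8) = (m - 2)*(m + 2)*(m + 4)*(m + 4)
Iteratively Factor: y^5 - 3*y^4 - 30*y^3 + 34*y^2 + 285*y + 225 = (y - 5)*(y^4 + 2*y^3 - 20*y^2 - 66*y - 45) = (y - 5)*(y + 3)*(y^3 - y^2 - 17*y - 15) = (y - 5)^2*(y + 3)*(y^2 + 4*y + 3) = (y - 5)^2*(y + 1)*(y + 3)*(y + 3)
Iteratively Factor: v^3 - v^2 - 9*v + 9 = (v + 3)*(v^2 - 4*v + 3) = (v - 1)*(v + 3)*(v - 3)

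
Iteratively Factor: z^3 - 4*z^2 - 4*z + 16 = (z - 4)*(z^2 - 4) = (z - 4)*(z + 2)*(z - 2)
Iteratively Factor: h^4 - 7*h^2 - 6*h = (h + 1)*(h^3 - h^2 - 6*h) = h*(h + 1)*(h^2 - h - 6) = h*(h - 3)*(h + 1)*(h + 2)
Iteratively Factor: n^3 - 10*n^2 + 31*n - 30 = (n - 2)*(n^2 - 8*n + 15) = (n - 5)*(n - 2)*(n - 3)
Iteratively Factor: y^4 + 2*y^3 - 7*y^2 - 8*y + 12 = (y + 2)*(y^3 - 7*y + 6) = (y - 1)*(y + 2)*(y^2 + y - 6) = (y - 2)*(y - 1)*(y + 2)*(y + 3)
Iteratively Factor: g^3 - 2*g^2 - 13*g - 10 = (g + 1)*(g^2 - 3*g - 10) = (g - 5)*(g + 1)*(g + 2)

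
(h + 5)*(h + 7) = h^2 + 12*h + 35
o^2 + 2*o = o*(o + 2)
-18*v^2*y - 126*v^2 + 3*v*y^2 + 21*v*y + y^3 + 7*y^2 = (-3*v + y)*(6*v + y)*(y + 7)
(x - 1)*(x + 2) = x^2 + x - 2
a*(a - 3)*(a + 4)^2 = a^4 + 5*a^3 - 8*a^2 - 48*a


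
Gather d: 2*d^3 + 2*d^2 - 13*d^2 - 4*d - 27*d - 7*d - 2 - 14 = 2*d^3 - 11*d^2 - 38*d - 16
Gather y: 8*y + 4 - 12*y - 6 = -4*y - 2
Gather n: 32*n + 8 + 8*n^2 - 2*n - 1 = 8*n^2 + 30*n + 7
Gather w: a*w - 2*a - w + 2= -2*a + w*(a - 1) + 2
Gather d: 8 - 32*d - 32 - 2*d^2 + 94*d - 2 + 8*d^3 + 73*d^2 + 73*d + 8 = 8*d^3 + 71*d^2 + 135*d - 18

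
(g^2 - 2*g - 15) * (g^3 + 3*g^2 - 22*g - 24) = g^5 + g^4 - 43*g^3 - 25*g^2 + 378*g + 360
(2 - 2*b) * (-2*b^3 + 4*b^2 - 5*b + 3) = 4*b^4 - 12*b^3 + 18*b^2 - 16*b + 6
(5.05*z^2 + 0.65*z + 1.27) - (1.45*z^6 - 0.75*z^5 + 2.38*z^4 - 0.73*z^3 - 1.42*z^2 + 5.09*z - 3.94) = -1.45*z^6 + 0.75*z^5 - 2.38*z^4 + 0.73*z^3 + 6.47*z^2 - 4.44*z + 5.21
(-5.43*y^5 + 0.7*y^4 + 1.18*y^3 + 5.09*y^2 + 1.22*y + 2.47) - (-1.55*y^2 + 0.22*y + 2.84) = -5.43*y^5 + 0.7*y^4 + 1.18*y^3 + 6.64*y^2 + 1.0*y - 0.37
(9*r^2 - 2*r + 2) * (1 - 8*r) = -72*r^3 + 25*r^2 - 18*r + 2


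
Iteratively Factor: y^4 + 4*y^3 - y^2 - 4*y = (y + 4)*(y^3 - y) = (y - 1)*(y + 4)*(y^2 + y) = y*(y - 1)*(y + 4)*(y + 1)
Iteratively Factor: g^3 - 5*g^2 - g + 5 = (g - 5)*(g^2 - 1) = (g - 5)*(g + 1)*(g - 1)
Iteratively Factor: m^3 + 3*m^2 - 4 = (m - 1)*(m^2 + 4*m + 4) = (m - 1)*(m + 2)*(m + 2)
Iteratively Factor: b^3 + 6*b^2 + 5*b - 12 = (b - 1)*(b^2 + 7*b + 12) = (b - 1)*(b + 4)*(b + 3)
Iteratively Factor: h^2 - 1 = (h + 1)*(h - 1)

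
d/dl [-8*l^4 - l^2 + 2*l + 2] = -32*l^3 - 2*l + 2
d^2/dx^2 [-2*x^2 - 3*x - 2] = -4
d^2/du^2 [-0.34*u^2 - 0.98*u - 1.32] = -0.680000000000000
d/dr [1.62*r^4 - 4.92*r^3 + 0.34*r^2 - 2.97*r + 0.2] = 6.48*r^3 - 14.76*r^2 + 0.68*r - 2.97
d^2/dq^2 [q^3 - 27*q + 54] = 6*q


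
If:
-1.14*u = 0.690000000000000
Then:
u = -0.61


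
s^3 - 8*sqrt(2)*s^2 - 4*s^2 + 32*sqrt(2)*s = s*(s - 4)*(s - 8*sqrt(2))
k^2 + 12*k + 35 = (k + 5)*(k + 7)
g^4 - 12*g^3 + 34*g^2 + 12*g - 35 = (g - 7)*(g - 5)*(g - 1)*(g + 1)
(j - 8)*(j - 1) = j^2 - 9*j + 8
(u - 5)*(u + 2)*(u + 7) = u^3 + 4*u^2 - 31*u - 70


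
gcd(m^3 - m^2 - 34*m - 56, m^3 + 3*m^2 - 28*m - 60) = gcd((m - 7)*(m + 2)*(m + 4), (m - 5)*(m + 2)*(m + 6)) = m + 2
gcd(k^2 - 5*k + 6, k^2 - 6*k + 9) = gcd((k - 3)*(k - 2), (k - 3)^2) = k - 3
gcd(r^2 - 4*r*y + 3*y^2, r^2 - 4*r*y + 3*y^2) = r^2 - 4*r*y + 3*y^2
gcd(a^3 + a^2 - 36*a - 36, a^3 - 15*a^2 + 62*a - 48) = a - 6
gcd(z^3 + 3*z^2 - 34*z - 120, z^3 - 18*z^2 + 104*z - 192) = z - 6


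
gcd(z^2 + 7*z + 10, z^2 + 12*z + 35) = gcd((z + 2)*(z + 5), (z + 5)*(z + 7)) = z + 5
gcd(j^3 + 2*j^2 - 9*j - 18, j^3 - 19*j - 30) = j^2 + 5*j + 6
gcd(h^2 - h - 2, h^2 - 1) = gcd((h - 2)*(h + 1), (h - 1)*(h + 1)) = h + 1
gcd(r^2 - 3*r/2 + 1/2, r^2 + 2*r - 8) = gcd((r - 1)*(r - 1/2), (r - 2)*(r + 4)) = 1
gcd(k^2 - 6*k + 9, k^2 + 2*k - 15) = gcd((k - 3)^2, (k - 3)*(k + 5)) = k - 3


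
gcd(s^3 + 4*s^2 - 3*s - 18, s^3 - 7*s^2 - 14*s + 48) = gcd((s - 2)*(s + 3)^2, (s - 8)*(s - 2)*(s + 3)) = s^2 + s - 6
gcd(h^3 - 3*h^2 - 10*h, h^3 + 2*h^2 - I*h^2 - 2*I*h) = h^2 + 2*h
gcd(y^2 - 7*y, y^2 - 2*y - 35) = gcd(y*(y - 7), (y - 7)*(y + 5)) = y - 7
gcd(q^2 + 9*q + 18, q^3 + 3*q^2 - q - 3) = q + 3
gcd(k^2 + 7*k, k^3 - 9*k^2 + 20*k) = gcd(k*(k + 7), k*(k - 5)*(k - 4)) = k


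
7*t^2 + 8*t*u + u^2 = (t + u)*(7*t + u)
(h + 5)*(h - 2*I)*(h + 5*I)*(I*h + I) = I*h^4 - 3*h^3 + 6*I*h^3 - 18*h^2 + 15*I*h^2 - 15*h + 60*I*h + 50*I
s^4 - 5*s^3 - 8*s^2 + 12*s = s*(s - 6)*(s - 1)*(s + 2)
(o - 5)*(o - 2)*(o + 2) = o^3 - 5*o^2 - 4*o + 20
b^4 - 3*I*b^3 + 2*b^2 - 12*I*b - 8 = (b - 2*I)^2*(b - I)*(b + 2*I)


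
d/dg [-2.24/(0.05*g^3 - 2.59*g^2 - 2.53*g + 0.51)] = (0.336*g^2 - 11.6032*g - 5.6672)/(0.05*g^3 - 2.59*g^2 - 2.53*g + 0.51)^2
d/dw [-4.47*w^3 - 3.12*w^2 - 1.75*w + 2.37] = -13.41*w^2 - 6.24*w - 1.75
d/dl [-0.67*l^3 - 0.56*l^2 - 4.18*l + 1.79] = -2.01*l^2 - 1.12*l - 4.18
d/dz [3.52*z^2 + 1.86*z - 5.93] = 7.04*z + 1.86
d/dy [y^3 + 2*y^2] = y*(3*y + 4)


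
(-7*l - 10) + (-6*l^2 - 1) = -6*l^2 - 7*l - 11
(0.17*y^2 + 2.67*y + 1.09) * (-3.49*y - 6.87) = -0.5933*y^3 - 10.4862*y^2 - 22.147*y - 7.4883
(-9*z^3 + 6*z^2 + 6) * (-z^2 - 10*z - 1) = 9*z^5 + 84*z^4 - 51*z^3 - 12*z^2 - 60*z - 6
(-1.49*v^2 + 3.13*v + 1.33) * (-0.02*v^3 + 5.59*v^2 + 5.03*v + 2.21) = 0.0298*v^5 - 8.3917*v^4 + 9.9754*v^3 + 19.8857*v^2 + 13.6072*v + 2.9393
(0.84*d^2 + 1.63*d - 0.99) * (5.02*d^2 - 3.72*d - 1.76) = 4.2168*d^4 + 5.0578*d^3 - 12.5118*d^2 + 0.814000000000001*d + 1.7424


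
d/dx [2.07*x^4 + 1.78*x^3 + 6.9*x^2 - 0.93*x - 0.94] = 8.28*x^3 + 5.34*x^2 + 13.8*x - 0.93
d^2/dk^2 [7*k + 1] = 0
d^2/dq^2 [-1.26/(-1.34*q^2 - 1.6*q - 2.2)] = (-4.524912*q^2 - 5.40288*q + 1.26*(2.68*q + 1.6)*(5.36*q + 3.2) - 7.42896)/(1.34*q^2 + 1.6*q + 2.2)^3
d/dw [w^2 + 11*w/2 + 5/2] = 2*w + 11/2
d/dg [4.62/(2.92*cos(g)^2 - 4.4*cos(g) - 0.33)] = (26.9808*cos(g) - 20.328)*sin(g)/(-2.92*cos(g)^2 + 4.4*cos(g) + 0.33)^2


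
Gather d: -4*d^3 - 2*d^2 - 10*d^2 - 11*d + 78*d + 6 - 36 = -4*d^3 - 12*d^2 + 67*d - 30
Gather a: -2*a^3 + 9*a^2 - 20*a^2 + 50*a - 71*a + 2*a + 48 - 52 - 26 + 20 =-2*a^3 - 11*a^2 - 19*a - 10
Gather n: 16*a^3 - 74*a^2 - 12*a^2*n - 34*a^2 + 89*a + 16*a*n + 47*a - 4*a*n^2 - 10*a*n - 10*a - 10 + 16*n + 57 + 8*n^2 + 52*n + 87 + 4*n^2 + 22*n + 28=16*a^3 - 108*a^2 + 126*a + n^2*(12 - 4*a) + n*(-12*a^2 + 6*a + 90) + 162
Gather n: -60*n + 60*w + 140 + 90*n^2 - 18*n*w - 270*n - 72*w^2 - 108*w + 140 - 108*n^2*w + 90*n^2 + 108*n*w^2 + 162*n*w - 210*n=n^2*(180 - 108*w) + n*(108*w^2 + 144*w - 540) - 72*w^2 - 48*w + 280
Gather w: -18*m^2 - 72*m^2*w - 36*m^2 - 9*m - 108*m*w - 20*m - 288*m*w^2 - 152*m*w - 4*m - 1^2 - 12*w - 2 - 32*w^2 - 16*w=-54*m^2 - 33*m + w^2*(-288*m - 32) + w*(-72*m^2 - 260*m - 28) - 3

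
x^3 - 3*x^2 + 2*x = x*(x - 2)*(x - 1)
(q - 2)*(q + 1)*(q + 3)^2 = q^4 + 5*q^3 + q^2 - 21*q - 18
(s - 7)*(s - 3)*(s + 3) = s^3 - 7*s^2 - 9*s + 63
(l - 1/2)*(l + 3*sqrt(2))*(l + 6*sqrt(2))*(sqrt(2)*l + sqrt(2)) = sqrt(2)*l^4 + sqrt(2)*l^3/2 + 18*l^3 + 9*l^2 + 71*sqrt(2)*l^2/2 - 9*l + 18*sqrt(2)*l - 18*sqrt(2)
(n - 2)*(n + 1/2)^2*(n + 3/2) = n^4 + n^3/2 - 13*n^2/4 - 25*n/8 - 3/4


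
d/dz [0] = 0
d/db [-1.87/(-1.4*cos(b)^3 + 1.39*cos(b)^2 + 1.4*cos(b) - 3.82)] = (7.854*cos(b)^2 - 5.1986*cos(b) - 2.618)*sin(b)/(-1.4*sin(b)^2*cos(b) + 1.39*sin(b)^2 + 2.43)^2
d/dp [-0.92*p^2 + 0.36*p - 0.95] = 0.36 - 1.84*p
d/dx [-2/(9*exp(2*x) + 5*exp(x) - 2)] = (36*exp(x) + 10)*exp(x)/(9*exp(2*x) + 5*exp(x) - 2)^2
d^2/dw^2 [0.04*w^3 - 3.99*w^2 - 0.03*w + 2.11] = 0.24*w - 7.98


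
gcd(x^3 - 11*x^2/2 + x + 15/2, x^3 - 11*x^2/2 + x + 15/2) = x^3 - 11*x^2/2 + x + 15/2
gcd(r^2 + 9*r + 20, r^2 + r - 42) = 1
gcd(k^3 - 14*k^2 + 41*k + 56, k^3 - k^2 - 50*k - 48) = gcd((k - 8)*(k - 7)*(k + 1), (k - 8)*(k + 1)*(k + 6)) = k^2 - 7*k - 8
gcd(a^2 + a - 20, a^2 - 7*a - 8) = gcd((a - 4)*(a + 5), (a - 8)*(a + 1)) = 1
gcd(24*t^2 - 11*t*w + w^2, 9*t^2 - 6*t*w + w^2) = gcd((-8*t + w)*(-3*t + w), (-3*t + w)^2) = 3*t - w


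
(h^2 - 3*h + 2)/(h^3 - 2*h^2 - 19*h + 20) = (h - 2)/(h^2 - h - 20)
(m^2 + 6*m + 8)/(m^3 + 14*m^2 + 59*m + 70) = (m + 4)/(m^2 + 12*m + 35)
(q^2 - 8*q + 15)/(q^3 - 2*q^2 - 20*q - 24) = (-q^2 + 8*q - 15)/(-q^3 + 2*q^2 + 20*q + 24)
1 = 1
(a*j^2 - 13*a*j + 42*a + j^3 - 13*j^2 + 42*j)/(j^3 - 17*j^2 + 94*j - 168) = (a + j)/(j - 4)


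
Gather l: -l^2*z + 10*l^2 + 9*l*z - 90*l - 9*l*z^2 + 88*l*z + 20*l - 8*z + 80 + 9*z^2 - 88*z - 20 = l^2*(10 - z) + l*(-9*z^2 + 97*z - 70) + 9*z^2 - 96*z + 60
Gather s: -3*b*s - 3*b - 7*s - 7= -3*b + s*(-3*b - 7) - 7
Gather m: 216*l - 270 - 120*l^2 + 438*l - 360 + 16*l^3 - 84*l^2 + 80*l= 16*l^3 - 204*l^2 + 734*l - 630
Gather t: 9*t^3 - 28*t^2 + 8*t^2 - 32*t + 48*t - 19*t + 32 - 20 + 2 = 9*t^3 - 20*t^2 - 3*t + 14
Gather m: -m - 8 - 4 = -m - 12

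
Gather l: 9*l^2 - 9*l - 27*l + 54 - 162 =9*l^2 - 36*l - 108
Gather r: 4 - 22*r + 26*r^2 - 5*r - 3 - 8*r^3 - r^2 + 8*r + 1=-8*r^3 + 25*r^2 - 19*r + 2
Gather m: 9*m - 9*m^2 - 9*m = -9*m^2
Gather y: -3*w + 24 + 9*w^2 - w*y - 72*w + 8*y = 9*w^2 - 75*w + y*(8 - w) + 24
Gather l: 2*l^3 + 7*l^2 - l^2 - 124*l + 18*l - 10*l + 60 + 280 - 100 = 2*l^3 + 6*l^2 - 116*l + 240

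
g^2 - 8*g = g*(g - 8)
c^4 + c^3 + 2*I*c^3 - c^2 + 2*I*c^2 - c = c*(c + I)*(-I*c + 1)*(I*c + I)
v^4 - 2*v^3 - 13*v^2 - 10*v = v*(v - 5)*(v + 1)*(v + 2)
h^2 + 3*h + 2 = (h + 1)*(h + 2)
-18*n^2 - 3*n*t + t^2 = (-6*n + t)*(3*n + t)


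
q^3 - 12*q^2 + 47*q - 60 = (q - 5)*(q - 4)*(q - 3)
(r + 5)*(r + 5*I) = r^2 + 5*r + 5*I*r + 25*I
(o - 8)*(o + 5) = o^2 - 3*o - 40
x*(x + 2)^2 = x^3 + 4*x^2 + 4*x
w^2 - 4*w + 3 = (w - 3)*(w - 1)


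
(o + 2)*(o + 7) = o^2 + 9*o + 14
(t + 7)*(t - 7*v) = t^2 - 7*t*v + 7*t - 49*v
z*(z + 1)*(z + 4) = z^3 + 5*z^2 + 4*z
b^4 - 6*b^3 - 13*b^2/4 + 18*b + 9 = (b - 6)*(b - 2)*(b + 1/2)*(b + 3/2)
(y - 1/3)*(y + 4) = y^2 + 11*y/3 - 4/3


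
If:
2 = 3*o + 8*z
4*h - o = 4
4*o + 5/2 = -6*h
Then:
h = 27/44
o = -17/11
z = 73/88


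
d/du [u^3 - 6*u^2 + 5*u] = 3*u^2 - 12*u + 5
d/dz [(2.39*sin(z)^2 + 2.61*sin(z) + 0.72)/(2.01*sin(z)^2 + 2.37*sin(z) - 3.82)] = (0.418199999999999*sin(z)^2 - 21.154*sin(z) - 11.6766)*cos(z)/(4.0401*sin(z)^4 + 9.5274*sin(z)^3 - 9.7395*sin(z)^2 - 18.1068*sin(z) + 14.5924)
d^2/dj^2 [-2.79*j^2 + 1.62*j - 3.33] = -5.58000000000000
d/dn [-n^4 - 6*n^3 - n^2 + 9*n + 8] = -4*n^3 - 18*n^2 - 2*n + 9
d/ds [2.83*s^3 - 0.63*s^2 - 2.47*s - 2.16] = 8.49*s^2 - 1.26*s - 2.47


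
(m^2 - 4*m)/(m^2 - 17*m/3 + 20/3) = 3*m/(3*m - 5)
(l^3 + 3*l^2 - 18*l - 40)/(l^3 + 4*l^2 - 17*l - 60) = (l + 2)/(l + 3)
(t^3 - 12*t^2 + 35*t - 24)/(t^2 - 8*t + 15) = (t^2 - 9*t + 8)/(t - 5)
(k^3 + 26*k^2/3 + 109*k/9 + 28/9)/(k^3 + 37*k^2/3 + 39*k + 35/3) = (k + 4/3)/(k + 5)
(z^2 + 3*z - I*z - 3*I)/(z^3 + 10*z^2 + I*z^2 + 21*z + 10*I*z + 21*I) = (z - I)/(z^2 + z*(7 + I) + 7*I)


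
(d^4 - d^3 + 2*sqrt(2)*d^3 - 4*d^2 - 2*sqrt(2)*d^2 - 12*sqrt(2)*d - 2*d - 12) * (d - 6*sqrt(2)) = d^5 - 4*sqrt(2)*d^4 - d^4 - 28*d^3 + 4*sqrt(2)*d^3 + 12*sqrt(2)*d^2 + 22*d^2 + 12*sqrt(2)*d + 132*d + 72*sqrt(2)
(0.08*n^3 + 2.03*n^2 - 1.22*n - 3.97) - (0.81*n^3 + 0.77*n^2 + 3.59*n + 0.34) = -0.73*n^3 + 1.26*n^2 - 4.81*n - 4.31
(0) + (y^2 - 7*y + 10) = y^2 - 7*y + 10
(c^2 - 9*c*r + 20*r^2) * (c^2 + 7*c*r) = c^4 - 2*c^3*r - 43*c^2*r^2 + 140*c*r^3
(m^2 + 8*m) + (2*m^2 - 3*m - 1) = 3*m^2 + 5*m - 1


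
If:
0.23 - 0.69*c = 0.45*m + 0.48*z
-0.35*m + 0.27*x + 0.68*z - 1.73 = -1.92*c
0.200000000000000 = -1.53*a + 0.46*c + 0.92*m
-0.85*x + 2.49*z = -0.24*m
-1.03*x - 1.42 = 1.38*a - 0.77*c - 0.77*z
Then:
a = -0.31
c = 0.84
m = -0.72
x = -0.38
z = -0.06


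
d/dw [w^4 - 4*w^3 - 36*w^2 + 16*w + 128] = 4*w^3 - 12*w^2 - 72*w + 16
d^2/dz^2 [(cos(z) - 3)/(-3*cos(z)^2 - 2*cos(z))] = 3*(-38*sin(z)^4/cos(z)^3 - 3*sin(z)^2 - 21 - 26/cos(z) + 36/cos(z)^2 + 46/cos(z)^3)/(3*cos(z) + 2)^3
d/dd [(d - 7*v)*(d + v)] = 2*d - 6*v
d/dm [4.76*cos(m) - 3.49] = -4.76*sin(m)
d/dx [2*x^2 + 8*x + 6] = 4*x + 8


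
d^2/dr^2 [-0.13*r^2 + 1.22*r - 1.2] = -0.260000000000000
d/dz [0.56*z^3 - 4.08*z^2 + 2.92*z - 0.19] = 1.68*z^2 - 8.16*z + 2.92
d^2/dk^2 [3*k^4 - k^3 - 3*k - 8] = 6*k*(6*k - 1)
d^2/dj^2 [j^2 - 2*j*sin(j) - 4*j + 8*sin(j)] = 2*j*sin(j) - 8*sin(j) - 4*cos(j) + 2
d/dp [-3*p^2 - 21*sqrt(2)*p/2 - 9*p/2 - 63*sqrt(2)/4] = -6*p - 21*sqrt(2)/2 - 9/2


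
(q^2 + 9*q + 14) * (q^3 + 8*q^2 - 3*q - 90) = q^5 + 17*q^4 + 83*q^3 - 5*q^2 - 852*q - 1260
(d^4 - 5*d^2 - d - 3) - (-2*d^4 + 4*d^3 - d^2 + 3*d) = 3*d^4 - 4*d^3 - 4*d^2 - 4*d - 3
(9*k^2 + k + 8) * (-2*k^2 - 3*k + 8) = -18*k^4 - 29*k^3 + 53*k^2 - 16*k + 64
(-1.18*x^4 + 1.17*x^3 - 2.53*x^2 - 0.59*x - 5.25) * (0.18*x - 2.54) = -0.2124*x^5 + 3.2078*x^4 - 3.4272*x^3 + 6.32*x^2 + 0.5536*x + 13.335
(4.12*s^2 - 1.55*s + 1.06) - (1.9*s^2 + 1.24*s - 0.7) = 2.22*s^2 - 2.79*s + 1.76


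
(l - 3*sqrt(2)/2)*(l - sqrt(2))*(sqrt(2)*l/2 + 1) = sqrt(2)*l^3/2 - 3*l^2/2 - sqrt(2)*l + 3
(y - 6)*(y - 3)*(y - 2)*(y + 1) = y^4 - 10*y^3 + 25*y^2 - 36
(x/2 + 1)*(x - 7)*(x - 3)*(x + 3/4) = x^4/2 - 29*x^3/8 - 5*x^2/2 + 171*x/8 + 63/4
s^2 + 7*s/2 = s*(s + 7/2)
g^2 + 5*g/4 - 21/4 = (g - 7/4)*(g + 3)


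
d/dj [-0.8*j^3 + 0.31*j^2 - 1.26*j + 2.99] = -2.4*j^2 + 0.62*j - 1.26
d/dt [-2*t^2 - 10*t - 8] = -4*t - 10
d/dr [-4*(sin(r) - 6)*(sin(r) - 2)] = 8*(4 - sin(r))*cos(r)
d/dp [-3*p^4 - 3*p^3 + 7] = p^2*(-12*p - 9)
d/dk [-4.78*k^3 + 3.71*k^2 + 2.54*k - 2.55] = -14.34*k^2 + 7.42*k + 2.54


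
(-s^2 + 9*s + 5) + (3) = -s^2 + 9*s + 8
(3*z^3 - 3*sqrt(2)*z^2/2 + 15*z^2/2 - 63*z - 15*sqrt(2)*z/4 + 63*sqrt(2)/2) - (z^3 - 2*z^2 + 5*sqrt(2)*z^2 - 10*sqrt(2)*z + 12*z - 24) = 2*z^3 - 13*sqrt(2)*z^2/2 + 19*z^2/2 - 75*z + 25*sqrt(2)*z/4 + 24 + 63*sqrt(2)/2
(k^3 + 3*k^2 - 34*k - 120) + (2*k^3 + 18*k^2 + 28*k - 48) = 3*k^3 + 21*k^2 - 6*k - 168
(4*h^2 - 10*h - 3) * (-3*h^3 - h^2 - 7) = -12*h^5 + 26*h^4 + 19*h^3 - 25*h^2 + 70*h + 21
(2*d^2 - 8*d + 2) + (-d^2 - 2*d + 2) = d^2 - 10*d + 4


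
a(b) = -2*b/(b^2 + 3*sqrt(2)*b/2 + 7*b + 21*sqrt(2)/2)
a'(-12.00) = 0.11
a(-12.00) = 0.49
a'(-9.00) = 0.70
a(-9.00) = 1.31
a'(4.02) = 0.00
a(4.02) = -0.12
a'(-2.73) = -2.19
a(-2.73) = -2.10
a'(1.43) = -0.03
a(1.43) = -0.10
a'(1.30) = -0.03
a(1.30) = -0.09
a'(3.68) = 0.00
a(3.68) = -0.12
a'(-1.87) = -13.66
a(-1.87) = 2.90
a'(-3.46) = -0.26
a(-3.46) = -1.46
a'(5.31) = 0.00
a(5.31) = -0.12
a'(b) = -2*b*(-2*b - 7 - 3*sqrt(2)/2)/(b^2 + 3*sqrt(2)*b/2 + 7*b + 21*sqrt(2)/2)^2 - 2/(b^2 + 3*sqrt(2)*b/2 + 7*b + 21*sqrt(2)/2)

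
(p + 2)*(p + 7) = p^2 + 9*p + 14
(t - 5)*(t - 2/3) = t^2 - 17*t/3 + 10/3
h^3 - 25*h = h*(h - 5)*(h + 5)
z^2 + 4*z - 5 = (z - 1)*(z + 5)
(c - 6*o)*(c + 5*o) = c^2 - c*o - 30*o^2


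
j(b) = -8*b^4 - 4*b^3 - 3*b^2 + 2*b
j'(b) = -32*b^3 - 12*b^2 - 6*b + 2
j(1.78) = -108.81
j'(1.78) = -227.17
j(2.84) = -630.57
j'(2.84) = -844.83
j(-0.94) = -7.45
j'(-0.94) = 23.62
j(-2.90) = -499.30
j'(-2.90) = 698.93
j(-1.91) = -93.36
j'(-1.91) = 192.65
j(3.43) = -1297.15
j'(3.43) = -1451.07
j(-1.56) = -42.61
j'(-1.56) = 103.64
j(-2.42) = -240.10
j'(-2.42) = 399.76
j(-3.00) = -573.00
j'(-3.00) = 776.00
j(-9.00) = -49833.00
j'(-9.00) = 22412.00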